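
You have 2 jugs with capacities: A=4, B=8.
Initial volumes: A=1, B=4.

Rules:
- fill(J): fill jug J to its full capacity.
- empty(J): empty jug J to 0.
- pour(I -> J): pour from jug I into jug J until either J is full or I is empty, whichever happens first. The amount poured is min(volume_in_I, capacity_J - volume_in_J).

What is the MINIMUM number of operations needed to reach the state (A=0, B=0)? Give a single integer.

BFS from (A=1, B=4). One shortest path:
  1. empty(A) -> (A=0 B=4)
  2. empty(B) -> (A=0 B=0)
Reached target in 2 moves.

Answer: 2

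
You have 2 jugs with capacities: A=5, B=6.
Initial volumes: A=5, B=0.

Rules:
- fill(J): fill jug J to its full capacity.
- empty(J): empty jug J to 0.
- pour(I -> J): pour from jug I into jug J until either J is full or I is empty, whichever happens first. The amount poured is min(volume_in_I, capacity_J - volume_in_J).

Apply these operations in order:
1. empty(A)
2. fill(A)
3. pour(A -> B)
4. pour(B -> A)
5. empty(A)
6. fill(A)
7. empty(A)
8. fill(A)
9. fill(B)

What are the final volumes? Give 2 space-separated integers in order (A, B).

Step 1: empty(A) -> (A=0 B=0)
Step 2: fill(A) -> (A=5 B=0)
Step 3: pour(A -> B) -> (A=0 B=5)
Step 4: pour(B -> A) -> (A=5 B=0)
Step 5: empty(A) -> (A=0 B=0)
Step 6: fill(A) -> (A=5 B=0)
Step 7: empty(A) -> (A=0 B=0)
Step 8: fill(A) -> (A=5 B=0)
Step 9: fill(B) -> (A=5 B=6)

Answer: 5 6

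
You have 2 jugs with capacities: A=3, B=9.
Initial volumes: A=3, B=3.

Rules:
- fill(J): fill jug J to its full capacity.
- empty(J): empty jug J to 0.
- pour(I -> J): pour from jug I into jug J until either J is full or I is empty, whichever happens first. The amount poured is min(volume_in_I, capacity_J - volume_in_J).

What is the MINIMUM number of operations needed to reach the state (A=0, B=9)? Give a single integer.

BFS from (A=3, B=3). One shortest path:
  1. empty(A) -> (A=0 B=3)
  2. fill(B) -> (A=0 B=9)
Reached target in 2 moves.

Answer: 2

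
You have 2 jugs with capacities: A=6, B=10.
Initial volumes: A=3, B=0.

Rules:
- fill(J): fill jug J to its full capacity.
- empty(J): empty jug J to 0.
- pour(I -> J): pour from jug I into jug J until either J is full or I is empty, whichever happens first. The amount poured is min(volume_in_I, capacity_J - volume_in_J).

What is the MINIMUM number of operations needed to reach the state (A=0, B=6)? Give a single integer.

BFS from (A=3, B=0). One shortest path:
  1. fill(A) -> (A=6 B=0)
  2. pour(A -> B) -> (A=0 B=6)
Reached target in 2 moves.

Answer: 2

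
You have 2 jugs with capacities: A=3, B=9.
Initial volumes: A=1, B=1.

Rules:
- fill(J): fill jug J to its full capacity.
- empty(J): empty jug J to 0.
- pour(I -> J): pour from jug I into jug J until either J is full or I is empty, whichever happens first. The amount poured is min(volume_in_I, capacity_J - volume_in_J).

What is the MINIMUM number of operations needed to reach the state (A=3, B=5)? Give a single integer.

Answer: 4

Derivation:
BFS from (A=1, B=1). One shortest path:
  1. pour(A -> B) -> (A=0 B=2)
  2. fill(A) -> (A=3 B=2)
  3. pour(A -> B) -> (A=0 B=5)
  4. fill(A) -> (A=3 B=5)
Reached target in 4 moves.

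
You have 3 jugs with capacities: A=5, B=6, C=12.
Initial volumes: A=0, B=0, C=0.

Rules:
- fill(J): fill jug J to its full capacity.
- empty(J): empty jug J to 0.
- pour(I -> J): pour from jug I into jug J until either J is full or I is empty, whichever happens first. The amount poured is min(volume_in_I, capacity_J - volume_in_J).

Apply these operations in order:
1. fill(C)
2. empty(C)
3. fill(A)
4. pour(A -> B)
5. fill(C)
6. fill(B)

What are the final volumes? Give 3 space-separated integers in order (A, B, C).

Answer: 0 6 12

Derivation:
Step 1: fill(C) -> (A=0 B=0 C=12)
Step 2: empty(C) -> (A=0 B=0 C=0)
Step 3: fill(A) -> (A=5 B=0 C=0)
Step 4: pour(A -> B) -> (A=0 B=5 C=0)
Step 5: fill(C) -> (A=0 B=5 C=12)
Step 6: fill(B) -> (A=0 B=6 C=12)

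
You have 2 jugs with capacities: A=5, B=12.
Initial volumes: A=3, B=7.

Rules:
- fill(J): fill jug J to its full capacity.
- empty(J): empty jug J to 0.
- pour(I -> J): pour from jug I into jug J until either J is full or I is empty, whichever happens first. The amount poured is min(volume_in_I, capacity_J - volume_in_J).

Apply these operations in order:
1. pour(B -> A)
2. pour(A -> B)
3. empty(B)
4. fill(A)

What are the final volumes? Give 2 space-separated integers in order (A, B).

Step 1: pour(B -> A) -> (A=5 B=5)
Step 2: pour(A -> B) -> (A=0 B=10)
Step 3: empty(B) -> (A=0 B=0)
Step 4: fill(A) -> (A=5 B=0)

Answer: 5 0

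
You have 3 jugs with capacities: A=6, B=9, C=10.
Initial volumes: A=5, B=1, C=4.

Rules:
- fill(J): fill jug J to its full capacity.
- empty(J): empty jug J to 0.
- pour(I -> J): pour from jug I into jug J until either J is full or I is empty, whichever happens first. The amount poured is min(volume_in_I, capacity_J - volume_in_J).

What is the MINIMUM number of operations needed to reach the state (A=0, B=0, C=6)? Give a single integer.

BFS from (A=5, B=1, C=4). One shortest path:
  1. empty(C) -> (A=5 B=1 C=0)
  2. pour(A -> B) -> (A=0 B=6 C=0)
  3. pour(B -> C) -> (A=0 B=0 C=6)
Reached target in 3 moves.

Answer: 3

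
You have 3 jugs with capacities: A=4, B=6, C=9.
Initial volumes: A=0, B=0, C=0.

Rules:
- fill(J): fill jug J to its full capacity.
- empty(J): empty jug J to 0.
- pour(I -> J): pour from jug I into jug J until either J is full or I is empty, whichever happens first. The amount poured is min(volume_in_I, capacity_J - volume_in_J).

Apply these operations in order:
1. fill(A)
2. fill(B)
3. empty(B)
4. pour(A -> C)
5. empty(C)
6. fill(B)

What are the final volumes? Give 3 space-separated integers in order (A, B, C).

Answer: 0 6 0

Derivation:
Step 1: fill(A) -> (A=4 B=0 C=0)
Step 2: fill(B) -> (A=4 B=6 C=0)
Step 3: empty(B) -> (A=4 B=0 C=0)
Step 4: pour(A -> C) -> (A=0 B=0 C=4)
Step 5: empty(C) -> (A=0 B=0 C=0)
Step 6: fill(B) -> (A=0 B=6 C=0)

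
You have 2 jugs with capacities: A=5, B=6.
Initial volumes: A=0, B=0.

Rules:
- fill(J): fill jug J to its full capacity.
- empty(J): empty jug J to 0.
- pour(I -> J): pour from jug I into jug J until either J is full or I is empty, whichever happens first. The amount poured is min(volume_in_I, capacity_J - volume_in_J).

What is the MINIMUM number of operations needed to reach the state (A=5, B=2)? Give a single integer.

BFS from (A=0, B=0). One shortest path:
  1. fill(B) -> (A=0 B=6)
  2. pour(B -> A) -> (A=5 B=1)
  3. empty(A) -> (A=0 B=1)
  4. pour(B -> A) -> (A=1 B=0)
  5. fill(B) -> (A=1 B=6)
  6. pour(B -> A) -> (A=5 B=2)
Reached target in 6 moves.

Answer: 6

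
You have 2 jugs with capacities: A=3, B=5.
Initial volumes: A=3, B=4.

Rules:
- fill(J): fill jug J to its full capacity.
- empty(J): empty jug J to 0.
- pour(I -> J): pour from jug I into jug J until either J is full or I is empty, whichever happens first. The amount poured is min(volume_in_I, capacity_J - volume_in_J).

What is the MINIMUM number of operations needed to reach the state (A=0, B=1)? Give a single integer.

BFS from (A=3, B=4). One shortest path:
  1. empty(A) -> (A=0 B=4)
  2. pour(B -> A) -> (A=3 B=1)
  3. empty(A) -> (A=0 B=1)
Reached target in 3 moves.

Answer: 3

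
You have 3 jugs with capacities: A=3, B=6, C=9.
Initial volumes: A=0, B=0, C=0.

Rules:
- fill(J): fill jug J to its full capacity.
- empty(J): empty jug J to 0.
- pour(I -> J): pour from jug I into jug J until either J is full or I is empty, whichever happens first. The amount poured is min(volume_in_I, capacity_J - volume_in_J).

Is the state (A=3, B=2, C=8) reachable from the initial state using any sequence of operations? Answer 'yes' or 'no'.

Answer: no

Derivation:
BFS explored all 24 reachable states.
Reachable set includes: (0,0,0), (0,0,3), (0,0,6), (0,0,9), (0,3,0), (0,3,3), (0,3,6), (0,3,9), (0,6,0), (0,6,3), (0,6,6), (0,6,9) ...
Target (A=3, B=2, C=8) not in reachable set → no.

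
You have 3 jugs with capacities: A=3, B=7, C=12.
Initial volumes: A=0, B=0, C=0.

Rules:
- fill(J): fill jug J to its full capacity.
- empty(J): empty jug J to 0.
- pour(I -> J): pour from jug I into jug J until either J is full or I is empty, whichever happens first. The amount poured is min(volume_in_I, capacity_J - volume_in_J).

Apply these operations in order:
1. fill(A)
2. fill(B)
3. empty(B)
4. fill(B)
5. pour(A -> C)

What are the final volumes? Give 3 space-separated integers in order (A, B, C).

Answer: 0 7 3

Derivation:
Step 1: fill(A) -> (A=3 B=0 C=0)
Step 2: fill(B) -> (A=3 B=7 C=0)
Step 3: empty(B) -> (A=3 B=0 C=0)
Step 4: fill(B) -> (A=3 B=7 C=0)
Step 5: pour(A -> C) -> (A=0 B=7 C=3)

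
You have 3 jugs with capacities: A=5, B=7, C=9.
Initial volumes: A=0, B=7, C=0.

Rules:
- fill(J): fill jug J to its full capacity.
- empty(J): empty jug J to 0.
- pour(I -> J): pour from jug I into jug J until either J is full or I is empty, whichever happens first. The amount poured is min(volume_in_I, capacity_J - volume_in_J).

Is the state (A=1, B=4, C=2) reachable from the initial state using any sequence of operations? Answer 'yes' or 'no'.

BFS explored all 288 reachable states.
Reachable set includes: (0,0,0), (0,0,1), (0,0,2), (0,0,3), (0,0,4), (0,0,5), (0,0,6), (0,0,7), (0,0,8), (0,0,9), (0,1,0), (0,1,1) ...
Target (A=1, B=4, C=2) not in reachable set → no.

Answer: no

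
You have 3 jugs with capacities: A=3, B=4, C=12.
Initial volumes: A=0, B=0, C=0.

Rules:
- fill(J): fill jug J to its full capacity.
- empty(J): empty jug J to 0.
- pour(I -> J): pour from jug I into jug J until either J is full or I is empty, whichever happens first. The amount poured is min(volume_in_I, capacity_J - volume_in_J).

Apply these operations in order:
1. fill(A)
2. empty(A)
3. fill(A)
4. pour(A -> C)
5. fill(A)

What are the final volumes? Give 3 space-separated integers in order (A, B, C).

Step 1: fill(A) -> (A=3 B=0 C=0)
Step 2: empty(A) -> (A=0 B=0 C=0)
Step 3: fill(A) -> (A=3 B=0 C=0)
Step 4: pour(A -> C) -> (A=0 B=0 C=3)
Step 5: fill(A) -> (A=3 B=0 C=3)

Answer: 3 0 3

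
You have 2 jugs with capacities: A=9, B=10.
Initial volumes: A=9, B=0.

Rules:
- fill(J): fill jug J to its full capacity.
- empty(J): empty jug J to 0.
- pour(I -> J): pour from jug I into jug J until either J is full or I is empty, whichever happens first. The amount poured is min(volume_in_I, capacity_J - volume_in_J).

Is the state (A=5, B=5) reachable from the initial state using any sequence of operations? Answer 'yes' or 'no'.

BFS explored all 38 reachable states.
Reachable set includes: (0,0), (0,1), (0,2), (0,3), (0,4), (0,5), (0,6), (0,7), (0,8), (0,9), (0,10), (1,0) ...
Target (A=5, B=5) not in reachable set → no.

Answer: no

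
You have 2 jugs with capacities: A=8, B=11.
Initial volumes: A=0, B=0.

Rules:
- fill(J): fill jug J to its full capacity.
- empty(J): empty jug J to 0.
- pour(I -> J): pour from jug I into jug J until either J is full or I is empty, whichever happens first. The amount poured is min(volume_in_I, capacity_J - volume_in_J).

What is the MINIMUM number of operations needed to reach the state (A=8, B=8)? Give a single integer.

BFS from (A=0, B=0). One shortest path:
  1. fill(A) -> (A=8 B=0)
  2. pour(A -> B) -> (A=0 B=8)
  3. fill(A) -> (A=8 B=8)
Reached target in 3 moves.

Answer: 3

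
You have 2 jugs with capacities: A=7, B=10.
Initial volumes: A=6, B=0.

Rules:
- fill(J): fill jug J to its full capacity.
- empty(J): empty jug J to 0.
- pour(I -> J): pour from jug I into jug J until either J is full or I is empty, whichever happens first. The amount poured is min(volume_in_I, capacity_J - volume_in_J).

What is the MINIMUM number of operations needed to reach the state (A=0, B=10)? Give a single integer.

BFS from (A=6, B=0). One shortest path:
  1. empty(A) -> (A=0 B=0)
  2. fill(B) -> (A=0 B=10)
Reached target in 2 moves.

Answer: 2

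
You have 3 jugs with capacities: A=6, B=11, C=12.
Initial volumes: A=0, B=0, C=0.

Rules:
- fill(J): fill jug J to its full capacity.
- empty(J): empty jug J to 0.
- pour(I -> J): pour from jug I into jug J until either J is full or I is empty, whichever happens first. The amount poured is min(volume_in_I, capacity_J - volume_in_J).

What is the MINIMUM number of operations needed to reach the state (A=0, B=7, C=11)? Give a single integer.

BFS from (A=0, B=0, C=0). One shortest path:
  1. fill(C) -> (A=0 B=0 C=12)
  2. pour(C -> B) -> (A=0 B=11 C=1)
  3. pour(C -> A) -> (A=1 B=11 C=0)
  4. pour(B -> C) -> (A=1 B=0 C=11)
  5. pour(A -> B) -> (A=0 B=1 C=11)
  6. fill(A) -> (A=6 B=1 C=11)
  7. pour(A -> B) -> (A=0 B=7 C=11)
Reached target in 7 moves.

Answer: 7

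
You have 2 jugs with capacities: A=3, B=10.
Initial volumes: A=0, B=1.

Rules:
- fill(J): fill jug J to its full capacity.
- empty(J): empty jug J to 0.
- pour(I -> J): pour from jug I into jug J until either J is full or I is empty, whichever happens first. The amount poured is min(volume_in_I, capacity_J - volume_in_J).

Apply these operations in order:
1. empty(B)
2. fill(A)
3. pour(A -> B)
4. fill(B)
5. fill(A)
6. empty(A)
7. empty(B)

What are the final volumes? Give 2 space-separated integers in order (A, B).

Step 1: empty(B) -> (A=0 B=0)
Step 2: fill(A) -> (A=3 B=0)
Step 3: pour(A -> B) -> (A=0 B=3)
Step 4: fill(B) -> (A=0 B=10)
Step 5: fill(A) -> (A=3 B=10)
Step 6: empty(A) -> (A=0 B=10)
Step 7: empty(B) -> (A=0 B=0)

Answer: 0 0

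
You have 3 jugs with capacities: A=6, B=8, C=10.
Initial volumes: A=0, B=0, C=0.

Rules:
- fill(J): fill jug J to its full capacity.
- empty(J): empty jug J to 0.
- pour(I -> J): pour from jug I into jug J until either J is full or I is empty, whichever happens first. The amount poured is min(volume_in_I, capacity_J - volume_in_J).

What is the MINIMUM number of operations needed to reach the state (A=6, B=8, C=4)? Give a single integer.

BFS from (A=0, B=0, C=0). One shortest path:
  1. fill(B) -> (A=0 B=8 C=0)
  2. fill(C) -> (A=0 B=8 C=10)
  3. pour(C -> A) -> (A=6 B=8 C=4)
Reached target in 3 moves.

Answer: 3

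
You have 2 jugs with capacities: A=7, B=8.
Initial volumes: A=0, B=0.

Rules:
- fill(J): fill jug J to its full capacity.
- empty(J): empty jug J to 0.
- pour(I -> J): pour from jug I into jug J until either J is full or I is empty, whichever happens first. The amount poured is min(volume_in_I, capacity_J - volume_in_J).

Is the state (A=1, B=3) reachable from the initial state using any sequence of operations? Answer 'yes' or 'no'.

BFS explored all 30 reachable states.
Reachable set includes: (0,0), (0,1), (0,2), (0,3), (0,4), (0,5), (0,6), (0,7), (0,8), (1,0), (1,8), (2,0) ...
Target (A=1, B=3) not in reachable set → no.

Answer: no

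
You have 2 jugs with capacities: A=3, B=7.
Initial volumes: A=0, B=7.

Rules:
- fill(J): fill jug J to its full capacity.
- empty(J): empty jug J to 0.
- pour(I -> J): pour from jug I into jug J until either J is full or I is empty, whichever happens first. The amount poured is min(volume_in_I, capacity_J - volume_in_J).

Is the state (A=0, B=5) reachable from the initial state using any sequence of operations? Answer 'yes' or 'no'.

Answer: yes

Derivation:
BFS from (A=0, B=7):
  1. pour(B -> A) -> (A=3 B=4)
  2. empty(A) -> (A=0 B=4)
  3. pour(B -> A) -> (A=3 B=1)
  4. empty(A) -> (A=0 B=1)
  5. pour(B -> A) -> (A=1 B=0)
  6. fill(B) -> (A=1 B=7)
  7. pour(B -> A) -> (A=3 B=5)
  8. empty(A) -> (A=0 B=5)
Target reached → yes.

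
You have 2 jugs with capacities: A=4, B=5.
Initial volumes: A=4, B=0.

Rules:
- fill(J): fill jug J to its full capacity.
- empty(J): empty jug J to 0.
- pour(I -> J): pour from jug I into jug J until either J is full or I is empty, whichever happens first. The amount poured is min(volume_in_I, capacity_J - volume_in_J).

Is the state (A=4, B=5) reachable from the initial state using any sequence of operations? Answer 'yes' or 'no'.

BFS from (A=4, B=0):
  1. fill(B) -> (A=4 B=5)
Target reached → yes.

Answer: yes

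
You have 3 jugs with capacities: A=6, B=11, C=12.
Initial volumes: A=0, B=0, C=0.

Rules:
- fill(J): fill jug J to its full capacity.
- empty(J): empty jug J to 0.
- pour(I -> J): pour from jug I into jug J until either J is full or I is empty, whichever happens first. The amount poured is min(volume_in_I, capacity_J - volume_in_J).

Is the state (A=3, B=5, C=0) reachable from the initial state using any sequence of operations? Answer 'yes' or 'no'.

BFS from (A=0, B=0, C=0):
  1. fill(C) -> (A=0 B=0 C=12)
  2. pour(C -> B) -> (A=0 B=11 C=1)
  3. empty(B) -> (A=0 B=0 C=1)
  4. pour(C -> B) -> (A=0 B=1 C=0)
  5. fill(C) -> (A=0 B=1 C=12)
  6. pour(C -> B) -> (A=0 B=11 C=2)
  7. empty(B) -> (A=0 B=0 C=2)
  8. pour(C -> B) -> (A=0 B=2 C=0)
  9. fill(C) -> (A=0 B=2 C=12)
  10. pour(C -> B) -> (A=0 B=11 C=3)
  11. pour(B -> A) -> (A=6 B=5 C=3)
  12. empty(A) -> (A=0 B=5 C=3)
  13. pour(C -> A) -> (A=3 B=5 C=0)
Target reached → yes.

Answer: yes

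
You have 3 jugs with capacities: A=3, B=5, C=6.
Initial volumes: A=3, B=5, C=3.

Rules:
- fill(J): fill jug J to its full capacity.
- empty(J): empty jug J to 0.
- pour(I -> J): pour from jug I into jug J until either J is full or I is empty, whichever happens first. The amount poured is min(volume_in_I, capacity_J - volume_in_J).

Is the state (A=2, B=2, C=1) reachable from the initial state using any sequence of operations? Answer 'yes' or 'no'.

BFS explored all 128 reachable states.
Reachable set includes: (0,0,0), (0,0,1), (0,0,2), (0,0,3), (0,0,4), (0,0,5), (0,0,6), (0,1,0), (0,1,1), (0,1,2), (0,1,3), (0,1,4) ...
Target (A=2, B=2, C=1) not in reachable set → no.

Answer: no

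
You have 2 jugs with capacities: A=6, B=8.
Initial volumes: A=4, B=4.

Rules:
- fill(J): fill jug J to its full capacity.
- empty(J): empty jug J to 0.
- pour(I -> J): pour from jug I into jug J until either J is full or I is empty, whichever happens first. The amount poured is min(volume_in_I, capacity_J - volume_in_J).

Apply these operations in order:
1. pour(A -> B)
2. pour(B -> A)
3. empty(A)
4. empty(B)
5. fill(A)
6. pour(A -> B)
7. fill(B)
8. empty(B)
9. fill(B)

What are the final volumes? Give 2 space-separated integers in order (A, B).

Step 1: pour(A -> B) -> (A=0 B=8)
Step 2: pour(B -> A) -> (A=6 B=2)
Step 3: empty(A) -> (A=0 B=2)
Step 4: empty(B) -> (A=0 B=0)
Step 5: fill(A) -> (A=6 B=0)
Step 6: pour(A -> B) -> (A=0 B=6)
Step 7: fill(B) -> (A=0 B=8)
Step 8: empty(B) -> (A=0 B=0)
Step 9: fill(B) -> (A=0 B=8)

Answer: 0 8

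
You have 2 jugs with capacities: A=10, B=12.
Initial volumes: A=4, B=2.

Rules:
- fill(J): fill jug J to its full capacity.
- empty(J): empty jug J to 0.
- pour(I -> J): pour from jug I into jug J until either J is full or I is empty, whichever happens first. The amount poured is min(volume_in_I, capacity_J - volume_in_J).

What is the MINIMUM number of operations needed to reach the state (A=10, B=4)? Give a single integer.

BFS from (A=4, B=2). One shortest path:
  1. empty(B) -> (A=4 B=0)
  2. pour(A -> B) -> (A=0 B=4)
  3. fill(A) -> (A=10 B=4)
Reached target in 3 moves.

Answer: 3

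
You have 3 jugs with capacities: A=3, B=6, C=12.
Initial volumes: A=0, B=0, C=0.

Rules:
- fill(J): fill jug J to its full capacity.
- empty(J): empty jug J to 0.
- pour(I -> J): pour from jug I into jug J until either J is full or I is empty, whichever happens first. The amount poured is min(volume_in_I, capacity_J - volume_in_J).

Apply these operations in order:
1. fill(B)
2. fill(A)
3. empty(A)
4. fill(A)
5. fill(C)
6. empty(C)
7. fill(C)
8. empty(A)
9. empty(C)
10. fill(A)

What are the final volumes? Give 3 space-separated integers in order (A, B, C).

Step 1: fill(B) -> (A=0 B=6 C=0)
Step 2: fill(A) -> (A=3 B=6 C=0)
Step 3: empty(A) -> (A=0 B=6 C=0)
Step 4: fill(A) -> (A=3 B=6 C=0)
Step 5: fill(C) -> (A=3 B=6 C=12)
Step 6: empty(C) -> (A=3 B=6 C=0)
Step 7: fill(C) -> (A=3 B=6 C=12)
Step 8: empty(A) -> (A=0 B=6 C=12)
Step 9: empty(C) -> (A=0 B=6 C=0)
Step 10: fill(A) -> (A=3 B=6 C=0)

Answer: 3 6 0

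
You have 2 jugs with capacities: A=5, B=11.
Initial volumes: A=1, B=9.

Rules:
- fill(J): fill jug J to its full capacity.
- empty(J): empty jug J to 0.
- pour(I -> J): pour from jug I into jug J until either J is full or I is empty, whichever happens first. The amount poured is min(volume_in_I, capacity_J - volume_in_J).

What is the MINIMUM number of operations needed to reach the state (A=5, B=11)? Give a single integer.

BFS from (A=1, B=9). One shortest path:
  1. fill(A) -> (A=5 B=9)
  2. fill(B) -> (A=5 B=11)
Reached target in 2 moves.

Answer: 2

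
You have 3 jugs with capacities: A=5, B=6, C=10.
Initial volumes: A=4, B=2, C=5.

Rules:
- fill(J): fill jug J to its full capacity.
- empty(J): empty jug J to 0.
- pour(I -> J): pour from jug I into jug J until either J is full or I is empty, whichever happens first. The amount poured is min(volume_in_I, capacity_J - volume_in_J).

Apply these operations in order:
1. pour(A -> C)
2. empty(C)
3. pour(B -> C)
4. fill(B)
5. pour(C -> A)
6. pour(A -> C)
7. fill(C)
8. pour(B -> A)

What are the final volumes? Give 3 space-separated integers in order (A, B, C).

Answer: 5 1 10

Derivation:
Step 1: pour(A -> C) -> (A=0 B=2 C=9)
Step 2: empty(C) -> (A=0 B=2 C=0)
Step 3: pour(B -> C) -> (A=0 B=0 C=2)
Step 4: fill(B) -> (A=0 B=6 C=2)
Step 5: pour(C -> A) -> (A=2 B=6 C=0)
Step 6: pour(A -> C) -> (A=0 B=6 C=2)
Step 7: fill(C) -> (A=0 B=6 C=10)
Step 8: pour(B -> A) -> (A=5 B=1 C=10)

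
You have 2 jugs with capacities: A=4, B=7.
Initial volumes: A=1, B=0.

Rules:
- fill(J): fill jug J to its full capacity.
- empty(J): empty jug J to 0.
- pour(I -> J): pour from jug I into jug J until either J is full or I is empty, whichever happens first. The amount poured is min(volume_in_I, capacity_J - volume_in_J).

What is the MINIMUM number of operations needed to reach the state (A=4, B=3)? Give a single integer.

Answer: 3

Derivation:
BFS from (A=1, B=0). One shortest path:
  1. empty(A) -> (A=0 B=0)
  2. fill(B) -> (A=0 B=7)
  3. pour(B -> A) -> (A=4 B=3)
Reached target in 3 moves.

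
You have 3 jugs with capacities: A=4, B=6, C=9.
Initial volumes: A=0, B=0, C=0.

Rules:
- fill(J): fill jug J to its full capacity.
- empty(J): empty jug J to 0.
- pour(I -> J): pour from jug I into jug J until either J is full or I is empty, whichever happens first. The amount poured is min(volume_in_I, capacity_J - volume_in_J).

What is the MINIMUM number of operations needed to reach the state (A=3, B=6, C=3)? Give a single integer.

BFS from (A=0, B=0, C=0). One shortest path:
  1. fill(B) -> (A=0 B=6 C=0)
  2. pour(B -> C) -> (A=0 B=0 C=6)
  3. fill(B) -> (A=0 B=6 C=6)
  4. pour(B -> C) -> (A=0 B=3 C=9)
  5. pour(B -> A) -> (A=3 B=0 C=9)
  6. pour(C -> B) -> (A=3 B=6 C=3)
Reached target in 6 moves.

Answer: 6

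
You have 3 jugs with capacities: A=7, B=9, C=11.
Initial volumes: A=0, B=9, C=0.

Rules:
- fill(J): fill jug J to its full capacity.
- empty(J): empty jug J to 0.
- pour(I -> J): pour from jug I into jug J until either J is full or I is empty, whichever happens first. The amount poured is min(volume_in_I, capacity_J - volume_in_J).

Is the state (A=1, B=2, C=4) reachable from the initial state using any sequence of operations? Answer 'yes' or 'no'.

BFS explored all 480 reachable states.
Reachable set includes: (0,0,0), (0,0,1), (0,0,2), (0,0,3), (0,0,4), (0,0,5), (0,0,6), (0,0,7), (0,0,8), (0,0,9), (0,0,10), (0,0,11) ...
Target (A=1, B=2, C=4) not in reachable set → no.

Answer: no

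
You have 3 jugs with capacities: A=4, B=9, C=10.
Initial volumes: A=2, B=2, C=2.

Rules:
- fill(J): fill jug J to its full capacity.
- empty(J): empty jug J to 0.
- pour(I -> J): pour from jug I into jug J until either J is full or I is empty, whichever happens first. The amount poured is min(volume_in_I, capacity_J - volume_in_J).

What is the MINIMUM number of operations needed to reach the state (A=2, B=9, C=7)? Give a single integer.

Answer: 5

Derivation:
BFS from (A=2, B=2, C=2). One shortest path:
  1. fill(A) -> (A=4 B=2 C=2)
  2. pour(A -> B) -> (A=0 B=6 C=2)
  3. pour(C -> A) -> (A=2 B=6 C=0)
  4. fill(C) -> (A=2 B=6 C=10)
  5. pour(C -> B) -> (A=2 B=9 C=7)
Reached target in 5 moves.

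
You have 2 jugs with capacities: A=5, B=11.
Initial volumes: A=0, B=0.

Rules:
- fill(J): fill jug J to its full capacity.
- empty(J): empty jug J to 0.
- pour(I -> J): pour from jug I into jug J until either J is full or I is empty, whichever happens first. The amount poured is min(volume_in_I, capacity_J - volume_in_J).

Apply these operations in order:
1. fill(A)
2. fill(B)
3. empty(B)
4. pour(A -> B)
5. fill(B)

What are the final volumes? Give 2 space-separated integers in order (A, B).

Step 1: fill(A) -> (A=5 B=0)
Step 2: fill(B) -> (A=5 B=11)
Step 3: empty(B) -> (A=5 B=0)
Step 4: pour(A -> B) -> (A=0 B=5)
Step 5: fill(B) -> (A=0 B=11)

Answer: 0 11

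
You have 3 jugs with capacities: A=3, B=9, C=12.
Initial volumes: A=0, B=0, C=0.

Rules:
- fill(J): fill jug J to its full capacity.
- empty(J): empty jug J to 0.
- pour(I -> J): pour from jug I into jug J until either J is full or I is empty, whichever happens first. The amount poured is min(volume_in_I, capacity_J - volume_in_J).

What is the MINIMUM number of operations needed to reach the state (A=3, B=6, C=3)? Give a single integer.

BFS from (A=0, B=0, C=0). One shortest path:
  1. fill(C) -> (A=0 B=0 C=12)
  2. pour(C -> B) -> (A=0 B=9 C=3)
  3. pour(B -> A) -> (A=3 B=6 C=3)
Reached target in 3 moves.

Answer: 3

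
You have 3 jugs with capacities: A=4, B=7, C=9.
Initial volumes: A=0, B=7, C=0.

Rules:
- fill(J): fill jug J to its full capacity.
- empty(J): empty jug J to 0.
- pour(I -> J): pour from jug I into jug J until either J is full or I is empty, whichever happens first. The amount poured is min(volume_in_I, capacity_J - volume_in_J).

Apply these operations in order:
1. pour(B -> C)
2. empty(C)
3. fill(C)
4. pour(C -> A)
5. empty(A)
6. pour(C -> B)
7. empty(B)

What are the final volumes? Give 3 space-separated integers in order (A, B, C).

Answer: 0 0 0

Derivation:
Step 1: pour(B -> C) -> (A=0 B=0 C=7)
Step 2: empty(C) -> (A=0 B=0 C=0)
Step 3: fill(C) -> (A=0 B=0 C=9)
Step 4: pour(C -> A) -> (A=4 B=0 C=5)
Step 5: empty(A) -> (A=0 B=0 C=5)
Step 6: pour(C -> B) -> (A=0 B=5 C=0)
Step 7: empty(B) -> (A=0 B=0 C=0)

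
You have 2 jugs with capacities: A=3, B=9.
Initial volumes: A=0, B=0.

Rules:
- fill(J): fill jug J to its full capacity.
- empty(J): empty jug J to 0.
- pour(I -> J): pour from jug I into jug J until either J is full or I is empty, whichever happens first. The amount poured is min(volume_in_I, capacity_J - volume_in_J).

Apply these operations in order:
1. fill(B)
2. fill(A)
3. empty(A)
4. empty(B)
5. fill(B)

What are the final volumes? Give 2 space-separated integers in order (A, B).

Answer: 0 9

Derivation:
Step 1: fill(B) -> (A=0 B=9)
Step 2: fill(A) -> (A=3 B=9)
Step 3: empty(A) -> (A=0 B=9)
Step 4: empty(B) -> (A=0 B=0)
Step 5: fill(B) -> (A=0 B=9)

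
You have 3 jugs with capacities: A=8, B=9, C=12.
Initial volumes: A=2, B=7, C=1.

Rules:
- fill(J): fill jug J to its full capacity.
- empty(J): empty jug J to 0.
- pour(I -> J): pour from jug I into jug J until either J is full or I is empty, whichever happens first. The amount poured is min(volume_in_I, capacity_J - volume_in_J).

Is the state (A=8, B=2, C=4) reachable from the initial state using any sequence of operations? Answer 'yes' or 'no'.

BFS from (A=2, B=7, C=1):
  1. empty(B) -> (A=2 B=0 C=1)
  2. fill(C) -> (A=2 B=0 C=12)
  3. pour(A -> B) -> (A=0 B=2 C=12)
  4. pour(C -> A) -> (A=8 B=2 C=4)
Target reached → yes.

Answer: yes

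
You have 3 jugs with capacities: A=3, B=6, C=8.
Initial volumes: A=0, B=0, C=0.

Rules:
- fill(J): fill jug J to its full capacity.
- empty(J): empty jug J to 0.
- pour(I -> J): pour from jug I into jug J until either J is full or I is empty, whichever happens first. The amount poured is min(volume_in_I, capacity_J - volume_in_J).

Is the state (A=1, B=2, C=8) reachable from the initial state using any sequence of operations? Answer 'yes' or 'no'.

BFS from (A=0, B=0, C=0):
  1. fill(C) -> (A=0 B=0 C=8)
  2. pour(C -> B) -> (A=0 B=6 C=2)
  3. pour(C -> A) -> (A=2 B=6 C=0)
  4. pour(B -> C) -> (A=2 B=0 C=6)
  5. pour(A -> B) -> (A=0 B=2 C=6)
  6. fill(A) -> (A=3 B=2 C=6)
  7. pour(A -> C) -> (A=1 B=2 C=8)
Target reached → yes.

Answer: yes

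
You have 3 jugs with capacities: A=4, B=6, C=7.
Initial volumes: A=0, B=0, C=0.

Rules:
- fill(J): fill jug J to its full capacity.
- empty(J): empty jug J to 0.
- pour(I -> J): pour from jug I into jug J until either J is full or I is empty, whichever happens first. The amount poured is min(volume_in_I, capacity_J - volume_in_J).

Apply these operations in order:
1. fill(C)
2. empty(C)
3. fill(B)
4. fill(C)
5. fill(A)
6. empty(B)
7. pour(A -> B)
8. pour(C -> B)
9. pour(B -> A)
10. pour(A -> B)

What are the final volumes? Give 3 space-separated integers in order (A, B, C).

Step 1: fill(C) -> (A=0 B=0 C=7)
Step 2: empty(C) -> (A=0 B=0 C=0)
Step 3: fill(B) -> (A=0 B=6 C=0)
Step 4: fill(C) -> (A=0 B=6 C=7)
Step 5: fill(A) -> (A=4 B=6 C=7)
Step 6: empty(B) -> (A=4 B=0 C=7)
Step 7: pour(A -> B) -> (A=0 B=4 C=7)
Step 8: pour(C -> B) -> (A=0 B=6 C=5)
Step 9: pour(B -> A) -> (A=4 B=2 C=5)
Step 10: pour(A -> B) -> (A=0 B=6 C=5)

Answer: 0 6 5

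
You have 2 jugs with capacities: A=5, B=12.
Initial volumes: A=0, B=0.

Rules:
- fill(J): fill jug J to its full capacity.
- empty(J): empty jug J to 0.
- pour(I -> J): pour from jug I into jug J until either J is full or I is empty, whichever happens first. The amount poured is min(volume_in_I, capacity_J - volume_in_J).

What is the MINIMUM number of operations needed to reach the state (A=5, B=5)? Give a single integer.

Answer: 3

Derivation:
BFS from (A=0, B=0). One shortest path:
  1. fill(A) -> (A=5 B=0)
  2. pour(A -> B) -> (A=0 B=5)
  3. fill(A) -> (A=5 B=5)
Reached target in 3 moves.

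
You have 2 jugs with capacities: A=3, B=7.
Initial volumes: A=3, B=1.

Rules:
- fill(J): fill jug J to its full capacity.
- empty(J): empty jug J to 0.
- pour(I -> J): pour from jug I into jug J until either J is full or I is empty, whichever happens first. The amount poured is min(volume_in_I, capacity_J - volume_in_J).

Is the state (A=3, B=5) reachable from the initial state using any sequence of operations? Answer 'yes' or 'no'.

Answer: yes

Derivation:
BFS from (A=3, B=1):
  1. empty(A) -> (A=0 B=1)
  2. pour(B -> A) -> (A=1 B=0)
  3. fill(B) -> (A=1 B=7)
  4. pour(B -> A) -> (A=3 B=5)
Target reached → yes.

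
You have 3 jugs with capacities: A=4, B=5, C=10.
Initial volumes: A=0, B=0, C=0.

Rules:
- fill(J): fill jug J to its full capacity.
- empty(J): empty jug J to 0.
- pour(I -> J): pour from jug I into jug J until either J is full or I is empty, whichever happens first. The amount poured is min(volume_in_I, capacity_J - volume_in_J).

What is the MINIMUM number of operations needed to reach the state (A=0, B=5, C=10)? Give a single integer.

Answer: 2

Derivation:
BFS from (A=0, B=0, C=0). One shortest path:
  1. fill(B) -> (A=0 B=5 C=0)
  2. fill(C) -> (A=0 B=5 C=10)
Reached target in 2 moves.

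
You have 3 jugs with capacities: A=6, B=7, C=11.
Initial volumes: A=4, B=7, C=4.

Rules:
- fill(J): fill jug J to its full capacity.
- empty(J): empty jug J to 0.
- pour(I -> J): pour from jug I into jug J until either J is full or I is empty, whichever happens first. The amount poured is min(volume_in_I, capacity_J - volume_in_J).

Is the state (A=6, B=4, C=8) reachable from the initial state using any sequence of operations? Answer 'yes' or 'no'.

BFS from (A=4, B=7, C=4):
  1. empty(B) -> (A=4 B=0 C=4)
  2. pour(C -> B) -> (A=4 B=4 C=0)
  3. fill(C) -> (A=4 B=4 C=11)
  4. pour(C -> B) -> (A=4 B=7 C=8)
  5. empty(B) -> (A=4 B=0 C=8)
  6. pour(A -> B) -> (A=0 B=4 C=8)
  7. fill(A) -> (A=6 B=4 C=8)
Target reached → yes.

Answer: yes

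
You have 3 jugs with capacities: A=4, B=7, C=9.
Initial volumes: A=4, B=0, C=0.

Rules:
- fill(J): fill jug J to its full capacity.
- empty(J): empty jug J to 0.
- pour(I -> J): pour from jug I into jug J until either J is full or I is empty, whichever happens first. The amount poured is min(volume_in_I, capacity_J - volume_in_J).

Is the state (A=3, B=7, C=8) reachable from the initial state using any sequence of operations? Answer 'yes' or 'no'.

BFS from (A=4, B=0, C=0):
  1. fill(B) -> (A=4 B=7 C=0)
  2. pour(A -> C) -> (A=0 B=7 C=4)
  3. pour(B -> A) -> (A=4 B=3 C=4)
  4. pour(A -> C) -> (A=0 B=3 C=8)
  5. pour(B -> A) -> (A=3 B=0 C=8)
  6. fill(B) -> (A=3 B=7 C=8)
Target reached → yes.

Answer: yes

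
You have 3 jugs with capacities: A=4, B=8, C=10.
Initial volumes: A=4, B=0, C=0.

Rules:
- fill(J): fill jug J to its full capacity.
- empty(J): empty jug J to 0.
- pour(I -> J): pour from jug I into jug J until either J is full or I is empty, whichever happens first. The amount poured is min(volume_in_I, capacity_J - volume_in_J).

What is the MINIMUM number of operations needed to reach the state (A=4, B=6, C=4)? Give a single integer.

BFS from (A=4, B=0, C=0). One shortest path:
  1. empty(A) -> (A=0 B=0 C=0)
  2. fill(C) -> (A=0 B=0 C=10)
  3. pour(C -> A) -> (A=4 B=0 C=6)
  4. pour(C -> B) -> (A=4 B=6 C=0)
  5. pour(A -> C) -> (A=0 B=6 C=4)
  6. fill(A) -> (A=4 B=6 C=4)
Reached target in 6 moves.

Answer: 6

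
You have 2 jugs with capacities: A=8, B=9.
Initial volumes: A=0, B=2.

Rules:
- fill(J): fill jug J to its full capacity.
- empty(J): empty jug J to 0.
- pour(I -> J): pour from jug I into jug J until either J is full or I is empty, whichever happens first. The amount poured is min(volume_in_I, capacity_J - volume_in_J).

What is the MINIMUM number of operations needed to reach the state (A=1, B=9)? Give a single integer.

Answer: 2

Derivation:
BFS from (A=0, B=2). One shortest path:
  1. fill(A) -> (A=8 B=2)
  2. pour(A -> B) -> (A=1 B=9)
Reached target in 2 moves.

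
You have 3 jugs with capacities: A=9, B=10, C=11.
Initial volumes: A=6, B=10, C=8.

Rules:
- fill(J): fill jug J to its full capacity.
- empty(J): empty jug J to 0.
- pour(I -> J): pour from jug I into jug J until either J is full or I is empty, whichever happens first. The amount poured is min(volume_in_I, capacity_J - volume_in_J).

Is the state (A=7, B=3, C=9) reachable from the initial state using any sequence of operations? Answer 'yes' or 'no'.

Answer: no

Derivation:
BFS explored all 600 reachable states.
Reachable set includes: (0,0,0), (0,0,1), (0,0,2), (0,0,3), (0,0,4), (0,0,5), (0,0,6), (0,0,7), (0,0,8), (0,0,9), (0,0,10), (0,0,11) ...
Target (A=7, B=3, C=9) not in reachable set → no.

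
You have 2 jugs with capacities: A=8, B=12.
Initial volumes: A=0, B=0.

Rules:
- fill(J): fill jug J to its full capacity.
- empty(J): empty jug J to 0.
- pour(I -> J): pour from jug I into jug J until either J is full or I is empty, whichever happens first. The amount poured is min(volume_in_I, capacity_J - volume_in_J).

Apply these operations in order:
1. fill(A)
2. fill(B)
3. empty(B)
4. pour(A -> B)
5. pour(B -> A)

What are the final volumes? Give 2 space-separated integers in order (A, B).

Answer: 8 0

Derivation:
Step 1: fill(A) -> (A=8 B=0)
Step 2: fill(B) -> (A=8 B=12)
Step 3: empty(B) -> (A=8 B=0)
Step 4: pour(A -> B) -> (A=0 B=8)
Step 5: pour(B -> A) -> (A=8 B=0)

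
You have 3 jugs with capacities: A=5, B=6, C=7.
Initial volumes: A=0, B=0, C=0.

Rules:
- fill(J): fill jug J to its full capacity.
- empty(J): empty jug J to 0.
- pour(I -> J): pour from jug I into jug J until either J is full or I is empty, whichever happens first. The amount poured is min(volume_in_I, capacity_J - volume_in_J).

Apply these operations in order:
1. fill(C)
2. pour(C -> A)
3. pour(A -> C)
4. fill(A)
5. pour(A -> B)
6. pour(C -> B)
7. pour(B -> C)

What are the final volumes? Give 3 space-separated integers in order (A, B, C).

Step 1: fill(C) -> (A=0 B=0 C=7)
Step 2: pour(C -> A) -> (A=5 B=0 C=2)
Step 3: pour(A -> C) -> (A=0 B=0 C=7)
Step 4: fill(A) -> (A=5 B=0 C=7)
Step 5: pour(A -> B) -> (A=0 B=5 C=7)
Step 6: pour(C -> B) -> (A=0 B=6 C=6)
Step 7: pour(B -> C) -> (A=0 B=5 C=7)

Answer: 0 5 7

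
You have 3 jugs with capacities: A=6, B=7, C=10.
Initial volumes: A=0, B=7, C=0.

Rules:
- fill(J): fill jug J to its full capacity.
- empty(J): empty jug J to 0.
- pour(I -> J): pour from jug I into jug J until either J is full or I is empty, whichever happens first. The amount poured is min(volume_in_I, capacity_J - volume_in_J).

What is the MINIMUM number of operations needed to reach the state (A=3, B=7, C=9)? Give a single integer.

Answer: 6

Derivation:
BFS from (A=0, B=7, C=0). One shortest path:
  1. fill(A) -> (A=6 B=7 C=0)
  2. pour(B -> C) -> (A=6 B=0 C=7)
  3. pour(A -> B) -> (A=0 B=6 C=7)
  4. fill(A) -> (A=6 B=6 C=7)
  5. pour(A -> C) -> (A=3 B=6 C=10)
  6. pour(C -> B) -> (A=3 B=7 C=9)
Reached target in 6 moves.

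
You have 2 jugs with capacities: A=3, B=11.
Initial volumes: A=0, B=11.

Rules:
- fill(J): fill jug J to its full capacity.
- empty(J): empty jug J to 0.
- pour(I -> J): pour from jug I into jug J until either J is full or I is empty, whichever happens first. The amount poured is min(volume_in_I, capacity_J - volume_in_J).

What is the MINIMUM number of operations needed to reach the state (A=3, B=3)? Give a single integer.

BFS from (A=0, B=11). One shortest path:
  1. fill(A) -> (A=3 B=11)
  2. empty(B) -> (A=3 B=0)
  3. pour(A -> B) -> (A=0 B=3)
  4. fill(A) -> (A=3 B=3)
Reached target in 4 moves.

Answer: 4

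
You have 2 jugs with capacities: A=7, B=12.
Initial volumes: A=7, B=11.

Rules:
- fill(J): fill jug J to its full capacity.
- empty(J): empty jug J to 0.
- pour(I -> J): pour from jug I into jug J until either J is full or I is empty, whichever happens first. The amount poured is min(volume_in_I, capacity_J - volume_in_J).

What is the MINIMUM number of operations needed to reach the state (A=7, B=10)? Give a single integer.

BFS from (A=7, B=11). One shortest path:
  1. empty(A) -> (A=0 B=11)
  2. fill(B) -> (A=0 B=12)
  3. pour(B -> A) -> (A=7 B=5)
  4. empty(A) -> (A=0 B=5)
  5. pour(B -> A) -> (A=5 B=0)
  6. fill(B) -> (A=5 B=12)
  7. pour(B -> A) -> (A=7 B=10)
Reached target in 7 moves.

Answer: 7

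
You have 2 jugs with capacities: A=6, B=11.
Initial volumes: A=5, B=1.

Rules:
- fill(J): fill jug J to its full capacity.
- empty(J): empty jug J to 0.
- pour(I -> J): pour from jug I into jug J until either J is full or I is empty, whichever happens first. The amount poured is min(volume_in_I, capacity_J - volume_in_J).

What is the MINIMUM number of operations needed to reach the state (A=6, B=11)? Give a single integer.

BFS from (A=5, B=1). One shortest path:
  1. fill(A) -> (A=6 B=1)
  2. fill(B) -> (A=6 B=11)
Reached target in 2 moves.

Answer: 2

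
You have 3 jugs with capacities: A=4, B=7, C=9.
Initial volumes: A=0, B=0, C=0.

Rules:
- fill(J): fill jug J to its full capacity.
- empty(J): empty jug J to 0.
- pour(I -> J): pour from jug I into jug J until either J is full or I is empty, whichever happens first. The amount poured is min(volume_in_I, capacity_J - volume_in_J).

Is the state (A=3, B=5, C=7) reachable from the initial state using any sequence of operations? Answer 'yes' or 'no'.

BFS explored all 256 reachable states.
Reachable set includes: (0,0,0), (0,0,1), (0,0,2), (0,0,3), (0,0,4), (0,0,5), (0,0,6), (0,0,7), (0,0,8), (0,0,9), (0,1,0), (0,1,1) ...
Target (A=3, B=5, C=7) not in reachable set → no.

Answer: no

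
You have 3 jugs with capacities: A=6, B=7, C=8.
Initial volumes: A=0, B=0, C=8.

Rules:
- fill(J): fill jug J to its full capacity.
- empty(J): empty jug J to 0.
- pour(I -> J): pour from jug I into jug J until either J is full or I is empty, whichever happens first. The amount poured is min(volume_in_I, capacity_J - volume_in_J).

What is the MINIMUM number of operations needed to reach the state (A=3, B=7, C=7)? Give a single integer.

BFS from (A=0, B=0, C=8). One shortest path:
  1. pour(C -> A) -> (A=6 B=0 C=2)
  2. empty(A) -> (A=0 B=0 C=2)
  3. pour(C -> A) -> (A=2 B=0 C=0)
  4. fill(C) -> (A=2 B=0 C=8)
  5. pour(C -> B) -> (A=2 B=7 C=1)
  6. pour(C -> A) -> (A=3 B=7 C=0)
  7. pour(B -> C) -> (A=3 B=0 C=7)
  8. fill(B) -> (A=3 B=7 C=7)
Reached target in 8 moves.

Answer: 8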